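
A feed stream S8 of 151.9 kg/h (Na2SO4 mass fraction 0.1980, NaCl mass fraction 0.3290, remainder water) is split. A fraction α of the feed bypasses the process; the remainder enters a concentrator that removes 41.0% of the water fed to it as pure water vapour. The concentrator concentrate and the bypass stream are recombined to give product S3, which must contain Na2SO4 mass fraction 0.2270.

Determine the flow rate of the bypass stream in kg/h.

51.83 kg/h

All 151.9×0.198 = 30.076 kg/h of Na2SO4 reaches S3, so S3 = 30.076/0.227 = 132.49 kg/h and vapour = 19.406 kg/h.
The evaporator receives (1−α)·151.9 of feed at 0.473 water and removes 0.410 of that water:
0.410×0.473×(1−α)×151.9 = 19.406
(1−α) = 19.406/29.458 = 0.6588;  α = 0.3412.
Bypass flow = 0.3412×151.9 = 51.834 kg/h.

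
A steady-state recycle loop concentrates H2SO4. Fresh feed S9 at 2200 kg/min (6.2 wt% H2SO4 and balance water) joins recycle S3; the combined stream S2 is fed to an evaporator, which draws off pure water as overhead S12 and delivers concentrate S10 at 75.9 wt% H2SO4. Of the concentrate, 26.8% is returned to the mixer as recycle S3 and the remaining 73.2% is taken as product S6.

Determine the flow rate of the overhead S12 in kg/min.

2020 kg/min

Overall H2SO4 balance (none leaves overhead): H2SO4 in fresh feed = H2SO4 in product, i.e. 2200×0.062 = (1−0.268)·S10·0.759.
S10 = 136.4/(0.759×0.732) = 245.51 kg/min.
Recycle S3 = 0.268×245.51 = 65.796 kg/min.
Combined feed S2 = 2200 + 65.796 = 2265.8 kg/min.
Overhead S12 = S2 − S10 = 2265.8 − 245.51 = 2020.3 kg/min.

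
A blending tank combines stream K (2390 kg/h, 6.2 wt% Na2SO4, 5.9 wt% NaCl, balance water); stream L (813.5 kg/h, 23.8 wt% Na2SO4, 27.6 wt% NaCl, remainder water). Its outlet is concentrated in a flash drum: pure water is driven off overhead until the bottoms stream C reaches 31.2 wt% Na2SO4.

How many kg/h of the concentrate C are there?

Na2SO4 entering = 2390×0.062 + 813.5×0.238 = 341.79 kg/h.
All Na2SO4 reports to C, so C = 341.79/0.312 = 1095.5 kg/h.

1095 kg/h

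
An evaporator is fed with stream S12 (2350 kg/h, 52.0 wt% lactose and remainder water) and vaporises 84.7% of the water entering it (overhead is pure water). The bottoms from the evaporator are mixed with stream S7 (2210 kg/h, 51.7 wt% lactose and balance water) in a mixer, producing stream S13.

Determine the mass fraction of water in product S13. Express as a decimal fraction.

0.344

Vapour removed = 0.847×0.480×2350 = 955.42 kg/h; concentrate = 1394.6 kg/h.
water reaching the mixer = 172.58 (from concentrate) + 2210×0.483 = 1240 kg/h.
Product flow = 1394.6 + 2210 = 3604.6 kg/h; water fraction = 0.344.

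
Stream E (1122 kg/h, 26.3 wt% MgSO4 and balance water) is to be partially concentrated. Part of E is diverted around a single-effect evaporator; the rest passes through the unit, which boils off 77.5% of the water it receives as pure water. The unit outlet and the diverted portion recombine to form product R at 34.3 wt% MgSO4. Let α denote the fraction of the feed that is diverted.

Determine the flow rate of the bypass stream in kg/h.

All 1122×0.263 = 295.09 kg/h of MgSO4 reaches R, so R = 295.09/0.343 = 860.31 kg/h and vapour = 261.69 kg/h.
The evaporator receives (1−α)·1122 of feed at 0.737 water and removes 0.775 of that water:
0.775×0.737×(1−α)×1122 = 261.69
(1−α) = 261.69/640.86 = 0.4083;  α = 0.5917.
Bypass flow = 0.5917×1122 = 663.84 kg/h.

663.8 kg/h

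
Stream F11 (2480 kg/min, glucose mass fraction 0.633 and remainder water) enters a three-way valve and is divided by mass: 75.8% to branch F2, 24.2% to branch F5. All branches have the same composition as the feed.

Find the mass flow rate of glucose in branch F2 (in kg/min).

1190 kg/min

Branch F2 total = 0.758×2480 = 1879.8 kg/min.
glucose in F2 = 0.633×1879.8 = 1189.9 kg/min.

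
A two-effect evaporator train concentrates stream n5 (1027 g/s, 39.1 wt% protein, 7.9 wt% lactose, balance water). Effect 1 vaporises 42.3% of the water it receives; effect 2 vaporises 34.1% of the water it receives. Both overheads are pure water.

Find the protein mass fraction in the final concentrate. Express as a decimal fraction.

0.582

water in feed = 1027×0.530 = 544.31 g/s.
After stage 1: water left = (1−0.423)×544.31 = 314.07; stream total = 796.76 g/s.
After stage 2: water left = (1−0.341)×314.07 = 206.97; final concentrate = 689.66 g/s.
protein fraction = 401.56/689.66 = 0.582.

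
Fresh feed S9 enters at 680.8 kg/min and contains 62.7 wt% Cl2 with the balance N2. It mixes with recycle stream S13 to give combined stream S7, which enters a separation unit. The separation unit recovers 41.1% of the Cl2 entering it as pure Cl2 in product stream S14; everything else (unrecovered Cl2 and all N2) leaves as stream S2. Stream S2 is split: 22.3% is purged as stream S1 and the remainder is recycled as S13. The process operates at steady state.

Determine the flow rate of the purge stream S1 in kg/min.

357.3 kg/min

N2 enters only via S9 and leaves only via the purge: 680.8×0.373 = 0.223×(N2 in S2), and the separation unit passes all N2, so N2 in S7 = N2 in S2 = 1138.7 kg/min.
Cl2 in S7: m_A = 680.8×0.627 + (1−0.223)·(1−0.411)·m_A, so m_A = 426.86/0.5423 = 787.06 kg/min.
S2 = (1−0.411)×787.06 + 1138.7 = 1602.3 kg/min.
Purge S1 = 0.223×1602.3 = 357.32 kg/min.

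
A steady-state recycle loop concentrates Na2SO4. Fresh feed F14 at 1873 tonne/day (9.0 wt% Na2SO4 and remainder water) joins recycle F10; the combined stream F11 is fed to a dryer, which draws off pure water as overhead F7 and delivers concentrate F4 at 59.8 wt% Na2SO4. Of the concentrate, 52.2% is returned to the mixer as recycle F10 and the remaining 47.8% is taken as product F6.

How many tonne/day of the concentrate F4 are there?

589.7 tonne/day

Overall Na2SO4 balance (none leaves overhead): Na2SO4 in fresh feed = Na2SO4 in product, i.e. 1873×0.090 = (1−0.522)·F4·0.598.
F4 = 168.57/(0.598×0.478) = 589.73 tonne/day.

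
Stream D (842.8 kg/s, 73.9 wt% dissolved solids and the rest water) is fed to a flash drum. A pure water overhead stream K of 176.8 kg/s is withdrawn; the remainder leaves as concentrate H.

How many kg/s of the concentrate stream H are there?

Concentrate = 842.8 − 176.8 = 666 kg/s.

666 kg/s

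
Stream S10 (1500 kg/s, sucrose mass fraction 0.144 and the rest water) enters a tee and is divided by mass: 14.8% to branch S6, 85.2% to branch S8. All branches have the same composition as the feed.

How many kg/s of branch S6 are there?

Branch S6 flow = 0.148×1500 = 222 kg/s.

222 kg/s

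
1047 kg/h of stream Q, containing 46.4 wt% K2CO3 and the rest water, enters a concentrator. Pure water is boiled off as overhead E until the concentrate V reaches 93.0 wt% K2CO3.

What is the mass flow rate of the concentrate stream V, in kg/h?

522.4 kg/h

K2CO3 is conserved: 1047×0.464 = 485.81 kg/h all reports to the concentrate.
Concentrate = 485.81/(target fraction) = 522.37 kg/h.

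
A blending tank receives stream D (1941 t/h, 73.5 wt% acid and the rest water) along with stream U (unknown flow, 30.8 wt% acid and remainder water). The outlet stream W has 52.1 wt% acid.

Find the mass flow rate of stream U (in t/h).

Let U be the unknown flow. Total out = 1941 + U.
acid balance: 1426.6 + 0.308·U = 0.521·(1941 + U)
(0.308 − 0.521)·U = 0.521×1941 − 1426.6 = -415.37
U = -415.37 / -0.213 = 1950.1 t/h

1950 t/h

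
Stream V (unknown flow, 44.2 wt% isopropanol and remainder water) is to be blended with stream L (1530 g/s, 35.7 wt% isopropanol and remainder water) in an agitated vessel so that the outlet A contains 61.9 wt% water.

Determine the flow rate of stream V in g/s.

602 g/s

Let V be the unknown flow. Total out = 1530 + V.
water balance: 983.79 + 0.558·V = 0.619·(1530 + V)
(0.558 − 0.619)·V = 0.619×1530 − 983.79 = -36.72
V = -36.72 / -0.061 = 601.97 g/s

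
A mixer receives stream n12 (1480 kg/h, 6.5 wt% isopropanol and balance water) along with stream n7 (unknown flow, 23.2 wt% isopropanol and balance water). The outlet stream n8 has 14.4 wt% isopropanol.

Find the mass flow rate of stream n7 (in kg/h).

Let n7 be the unknown flow. Total out = 1480 + n7.
isopropanol balance: 96.2 + 0.232·n7 = 0.144·(1480 + n7)
(0.232 − 0.144)·n7 = 0.144×1480 − 96.2 = 116.92
n7 = 116.92 / 0.088 = 1328.6 kg/h

1329 kg/h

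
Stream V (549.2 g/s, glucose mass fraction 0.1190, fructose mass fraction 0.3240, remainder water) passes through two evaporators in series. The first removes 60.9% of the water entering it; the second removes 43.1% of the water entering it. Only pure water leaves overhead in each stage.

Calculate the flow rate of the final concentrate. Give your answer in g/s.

311.4 g/s

water in feed = 549.2×0.557 = 305.9 g/s.
After stage 1: water left = (1−0.609)×305.9 = 119.61; stream total = 362.9 g/s.
After stage 2: water left = (1−0.431)×119.61 = 68.057; final concentrate = 311.35 g/s.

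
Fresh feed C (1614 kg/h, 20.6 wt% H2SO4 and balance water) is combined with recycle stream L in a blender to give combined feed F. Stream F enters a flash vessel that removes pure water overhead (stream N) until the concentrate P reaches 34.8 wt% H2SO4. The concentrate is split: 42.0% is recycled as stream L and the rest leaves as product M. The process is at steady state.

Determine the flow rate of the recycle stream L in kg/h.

Overall H2SO4 balance (none leaves overhead): H2SO4 in fresh feed = H2SO4 in product, i.e. 1614×0.206 = (1−0.420)·P·0.348.
P = 332.48/(0.348×0.580) = 1647.3 kg/h.
Recycle L = 0.420×1647.3 = 691.85 kg/h.

691.9 kg/h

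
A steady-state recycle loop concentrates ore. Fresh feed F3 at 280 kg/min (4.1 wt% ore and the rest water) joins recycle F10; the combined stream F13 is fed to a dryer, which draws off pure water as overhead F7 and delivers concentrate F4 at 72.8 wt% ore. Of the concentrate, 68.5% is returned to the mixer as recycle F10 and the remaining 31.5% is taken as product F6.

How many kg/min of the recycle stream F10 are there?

34.29 kg/min

Overall ore balance (none leaves overhead): ore in fresh feed = ore in product, i.e. 280×0.041 = (1−0.685)·F4·0.728.
F4 = 11.48/(0.728×0.315) = 50.061 kg/min.
Recycle F10 = 0.685×50.061 = 34.292 kg/min.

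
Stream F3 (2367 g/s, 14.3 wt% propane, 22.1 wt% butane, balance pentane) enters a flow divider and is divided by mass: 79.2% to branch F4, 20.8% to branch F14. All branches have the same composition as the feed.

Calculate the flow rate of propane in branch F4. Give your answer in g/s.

Branch F4 total = 0.792×2367 = 1874.7 g/s.
propane in F4 = 0.143×1874.7 = 268.08 g/s.

268.1 g/s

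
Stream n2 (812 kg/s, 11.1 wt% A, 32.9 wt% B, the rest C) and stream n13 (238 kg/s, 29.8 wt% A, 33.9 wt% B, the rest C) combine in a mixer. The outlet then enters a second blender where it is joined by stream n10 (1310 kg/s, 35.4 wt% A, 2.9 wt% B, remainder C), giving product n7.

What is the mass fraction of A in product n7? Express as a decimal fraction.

Overall, product flow = 2360 kg/s.
A in = 812×0.111 + 238×0.298 + 1310×0.354 = 624.8 kg/s.
A fraction in n7 = 0.265.

0.265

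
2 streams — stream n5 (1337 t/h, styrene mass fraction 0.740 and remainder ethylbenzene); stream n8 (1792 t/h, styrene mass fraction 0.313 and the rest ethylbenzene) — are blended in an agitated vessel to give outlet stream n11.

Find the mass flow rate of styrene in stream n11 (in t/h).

1550 t/h

styrene out = styrene in = 1337×0.740 + 1792×0.313 = 1550.3 t/h.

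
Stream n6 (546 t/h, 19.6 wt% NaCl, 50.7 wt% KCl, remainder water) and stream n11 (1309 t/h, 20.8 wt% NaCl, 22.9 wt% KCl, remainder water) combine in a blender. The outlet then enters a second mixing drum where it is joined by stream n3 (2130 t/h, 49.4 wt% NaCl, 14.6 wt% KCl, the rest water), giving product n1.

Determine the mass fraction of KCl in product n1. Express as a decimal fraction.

0.2227

Overall, product flow = 3985 t/h.
KCl in = 546×0.507 + 1309×0.229 + 2130×0.146 = 887.56 t/h.
KCl fraction in n1 = 0.2227.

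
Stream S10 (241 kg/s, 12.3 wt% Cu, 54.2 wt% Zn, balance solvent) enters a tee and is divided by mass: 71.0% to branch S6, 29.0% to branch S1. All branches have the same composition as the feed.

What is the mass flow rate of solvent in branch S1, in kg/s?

23.41 kg/s

Branch S1 total = 0.290×241 = 69.89 kg/s.
solvent in S1 = 0.335×69.89 = 23.413 kg/s.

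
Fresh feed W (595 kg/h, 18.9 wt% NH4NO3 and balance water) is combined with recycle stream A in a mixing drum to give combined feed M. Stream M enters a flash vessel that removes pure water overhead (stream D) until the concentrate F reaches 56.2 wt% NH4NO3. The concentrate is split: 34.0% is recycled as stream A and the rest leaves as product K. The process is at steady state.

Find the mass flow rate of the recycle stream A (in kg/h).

103.1 kg/h

Overall NH4NO3 balance (none leaves overhead): NH4NO3 in fresh feed = NH4NO3 in product, i.e. 595×0.189 = (1−0.340)·F·0.562.
F = 112.45/(0.562×0.660) = 303.18 kg/h.
Recycle A = 0.340×303.18 = 103.08 kg/h.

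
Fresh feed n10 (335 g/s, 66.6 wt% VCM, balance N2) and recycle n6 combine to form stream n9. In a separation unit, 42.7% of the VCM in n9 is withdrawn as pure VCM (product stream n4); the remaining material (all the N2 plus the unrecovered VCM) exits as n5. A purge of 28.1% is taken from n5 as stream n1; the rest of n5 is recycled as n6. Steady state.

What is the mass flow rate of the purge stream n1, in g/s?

N2 enters only via n10 and leaves only via the purge: 335×0.334 = 0.281×(N2 in n5), and the separation unit passes all N2, so N2 in n9 = N2 in n5 = 398.19 g/s.
VCM in n9: m_A = 335×0.666 + (1−0.281)·(1−0.427)·m_A, so m_A = 223.11/0.5880 = 379.43 g/s.
n5 = (1−0.427)×379.43 + 398.19 = 615.6 g/s.
Purge n1 = 0.281×615.6 = 172.98 g/s.

173 g/s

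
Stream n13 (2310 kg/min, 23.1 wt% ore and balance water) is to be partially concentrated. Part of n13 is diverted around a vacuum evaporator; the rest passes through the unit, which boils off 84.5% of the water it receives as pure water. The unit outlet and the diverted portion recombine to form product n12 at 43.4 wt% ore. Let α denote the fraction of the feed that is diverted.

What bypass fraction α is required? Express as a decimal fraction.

All 2310×0.231 = 533.61 kg/min of ore reaches n12, so n12 = 533.61/0.434 = 1229.5 kg/min and vapour = 1080.5 kg/min.
The evaporator receives (1−α)·2310 of feed at 0.769 water and removes 0.845 of that water:
0.845×0.769×(1−α)×2310 = 1080.5
(1−α) = 1080.5/1501 = 0.7198;  α = 0.2802.

0.280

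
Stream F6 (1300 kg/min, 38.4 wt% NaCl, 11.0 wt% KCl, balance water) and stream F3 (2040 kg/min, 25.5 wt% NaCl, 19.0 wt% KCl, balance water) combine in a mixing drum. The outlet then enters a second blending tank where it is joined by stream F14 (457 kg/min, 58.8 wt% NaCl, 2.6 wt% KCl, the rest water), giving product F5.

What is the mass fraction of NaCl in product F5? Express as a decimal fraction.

0.3392

Overall, product flow = 3797 kg/min.
NaCl in = 1300×0.384 + 2040×0.255 + 457×0.588 = 1288.1 kg/min.
NaCl fraction in F5 = 0.3392.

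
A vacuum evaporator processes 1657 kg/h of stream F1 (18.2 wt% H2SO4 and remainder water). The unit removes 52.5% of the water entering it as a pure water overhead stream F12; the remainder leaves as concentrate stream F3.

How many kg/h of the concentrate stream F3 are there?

water entering = 1657×0.818 = 1355.4 kg/h; overhead removed = 0.525×1355.4 = 711.6 kg/h.
Concentrate = 1657 − 711.6 = 945.4 kg/h.

945.4 kg/h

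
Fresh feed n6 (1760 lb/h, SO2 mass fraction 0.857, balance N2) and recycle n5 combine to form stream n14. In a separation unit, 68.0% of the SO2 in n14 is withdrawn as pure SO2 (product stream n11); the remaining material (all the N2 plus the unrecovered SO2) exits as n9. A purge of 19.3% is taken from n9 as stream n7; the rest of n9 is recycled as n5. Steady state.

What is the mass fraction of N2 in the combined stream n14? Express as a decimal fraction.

0.391

N2 enters only via n6 and leaves only via the purge: 1760×0.143 = 0.193×(N2 in n9), and the separation unit passes all N2, so N2 in n14 = N2 in n9 = 1304 lb/h.
SO2 in n14: m_A = 1760×0.857 + (1−0.193)·(1−0.680)·m_A, so m_A = 1508.3/0.7418 = 2033.4 lb/h.
n14 = 2033.4 + 1304 = 3337.5 lb/h.
N2 fraction in n14 = 1304/3337.5 = 0.391.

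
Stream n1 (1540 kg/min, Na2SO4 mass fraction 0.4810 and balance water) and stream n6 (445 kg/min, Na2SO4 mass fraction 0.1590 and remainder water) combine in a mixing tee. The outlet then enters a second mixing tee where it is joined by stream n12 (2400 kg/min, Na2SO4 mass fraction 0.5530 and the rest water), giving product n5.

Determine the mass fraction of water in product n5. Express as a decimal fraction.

Overall, product flow = 4385 kg/min.
water in = 1540×0.519 + 445×0.841 + 2400×0.447 = 2246.3 kg/min.
water fraction in n5 = 0.5123.

0.5123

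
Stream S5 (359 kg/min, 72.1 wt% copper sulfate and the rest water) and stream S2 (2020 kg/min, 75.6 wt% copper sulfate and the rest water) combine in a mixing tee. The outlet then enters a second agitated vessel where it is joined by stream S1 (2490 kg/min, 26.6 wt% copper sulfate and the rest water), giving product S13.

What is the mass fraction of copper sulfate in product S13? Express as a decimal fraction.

0.503

Overall, product flow = 4869 kg/min.
copper sulfate in = 359×0.721 + 2020×0.756 + 2490×0.266 = 2448.3 kg/min.
copper sulfate fraction in S13 = 0.503.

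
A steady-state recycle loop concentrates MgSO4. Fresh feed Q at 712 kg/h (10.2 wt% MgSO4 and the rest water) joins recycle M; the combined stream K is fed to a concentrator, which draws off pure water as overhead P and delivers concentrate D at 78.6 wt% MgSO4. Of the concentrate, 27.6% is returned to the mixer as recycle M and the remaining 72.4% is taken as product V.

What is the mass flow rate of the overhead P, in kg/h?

619.6 kg/h

Overall MgSO4 balance (none leaves overhead): MgSO4 in fresh feed = MgSO4 in product, i.e. 712×0.102 = (1−0.276)·D·0.786.
D = 72.624/(0.786×0.724) = 127.62 kg/h.
Recycle M = 0.276×127.62 = 35.223 kg/h.
Combined feed K = 712 + 35.223 = 747.22 kg/h.
Overhead P = K − D = 747.22 − 127.62 = 619.6 kg/h.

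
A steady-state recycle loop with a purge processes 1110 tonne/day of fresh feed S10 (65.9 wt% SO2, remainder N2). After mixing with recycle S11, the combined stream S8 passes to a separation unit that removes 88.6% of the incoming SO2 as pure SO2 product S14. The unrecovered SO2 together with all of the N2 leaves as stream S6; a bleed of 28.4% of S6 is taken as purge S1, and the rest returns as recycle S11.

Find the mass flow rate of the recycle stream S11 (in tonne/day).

1019 tonne/day

N2 enters only via S10 and leaves only via the purge: 1110×0.341 = 0.284×(N2 in S6), and the separation unit passes all N2, so N2 in S8 = N2 in S6 = 1332.8 tonne/day.
SO2 in S8: m_A = 1110×0.659 + (1−0.284)·(1−0.886)·m_A, so m_A = 731.49/0.9184 = 796.5 tonne/day.
S6 = (1−0.886)×796.5 + 1332.8 = 1423.6 tonne/day.
Recycle S11 = (1−0.284)×1423.6 = 1019.3 tonne/day.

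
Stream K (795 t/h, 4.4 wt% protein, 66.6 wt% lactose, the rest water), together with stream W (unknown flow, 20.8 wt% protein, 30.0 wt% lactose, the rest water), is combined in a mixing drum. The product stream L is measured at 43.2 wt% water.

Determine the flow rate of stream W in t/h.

Let W be the unknown flow. Total out = 795 + W.
water balance: 230.55 + 0.492·W = 0.432·(795 + W)
(0.492 − 0.432)·W = 0.432×795 − 230.55 = 112.89
W = 112.89 / 0.060 = 1881.5 t/h

1882 t/h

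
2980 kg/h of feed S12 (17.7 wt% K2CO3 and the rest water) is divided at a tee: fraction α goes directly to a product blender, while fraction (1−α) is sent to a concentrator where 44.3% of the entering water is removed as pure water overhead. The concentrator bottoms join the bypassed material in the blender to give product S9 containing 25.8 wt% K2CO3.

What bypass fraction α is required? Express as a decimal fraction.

0.139

All 2980×0.177 = 527.46 kg/h of K2CO3 reaches S9, so S9 = 527.46/0.258 = 2044.4 kg/h and vapour = 935.58 kg/h.
The evaporator receives (1−α)·2980 of feed at 0.823 water and removes 0.443 of that water:
0.443×0.823×(1−α)×2980 = 935.58
(1−α) = 935.58/1086.5 = 0.8611;  α = 0.1389.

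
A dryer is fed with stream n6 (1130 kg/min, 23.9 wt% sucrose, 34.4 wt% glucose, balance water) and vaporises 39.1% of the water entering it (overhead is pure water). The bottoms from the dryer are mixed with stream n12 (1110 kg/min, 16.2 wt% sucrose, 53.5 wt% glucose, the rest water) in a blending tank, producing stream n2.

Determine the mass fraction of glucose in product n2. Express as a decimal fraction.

Vapour removed = 0.391×0.417×1130 = 184.24 kg/min; concentrate = 945.76 kg/min.
glucose reaching the mixer = 388.72 (from concentrate) + 1110×0.535 = 982.57 kg/min.
Product flow = 945.76 + 1110 = 2055.8 kg/min; glucose fraction = 0.478.

0.478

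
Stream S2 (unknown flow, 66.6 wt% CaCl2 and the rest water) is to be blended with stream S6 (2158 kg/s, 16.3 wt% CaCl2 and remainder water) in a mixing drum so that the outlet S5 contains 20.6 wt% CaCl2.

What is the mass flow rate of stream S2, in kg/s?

Let S2 be the unknown flow. Total out = 2158 + S2.
CaCl2 balance: 351.75 + 0.666·S2 = 0.206·(2158 + S2)
(0.666 − 0.206)·S2 = 0.206×2158 − 351.75 = 92.794
S2 = 92.794 / 0.460 = 201.73 kg/s

201.7 kg/s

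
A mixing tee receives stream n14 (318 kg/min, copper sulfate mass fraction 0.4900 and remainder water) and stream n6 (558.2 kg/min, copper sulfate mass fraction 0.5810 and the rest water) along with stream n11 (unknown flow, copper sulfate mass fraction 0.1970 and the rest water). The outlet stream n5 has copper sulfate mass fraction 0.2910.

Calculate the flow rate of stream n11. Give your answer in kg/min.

Let n11 be the unknown flow. Total out = 876.2 + n11.
copper sulfate balance: 480.13 + 0.197·n11 = 0.291·(876.2 + n11)
(0.197 − 0.291)·n11 = 0.291×876.2 − 480.13 = -225.16
n11 = -225.16 / -0.094 = 2395.3 kg/min

2395 kg/min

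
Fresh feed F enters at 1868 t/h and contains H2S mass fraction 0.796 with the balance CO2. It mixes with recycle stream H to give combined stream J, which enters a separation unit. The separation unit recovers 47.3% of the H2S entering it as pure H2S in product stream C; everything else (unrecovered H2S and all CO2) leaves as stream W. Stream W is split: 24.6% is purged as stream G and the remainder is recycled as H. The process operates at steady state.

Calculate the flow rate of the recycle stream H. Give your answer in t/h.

2148 t/h

CO2 enters only via F and leaves only via the purge: 1868×0.204 = 0.246×(CO2 in W), and the separation unit passes all CO2, so CO2 in J = CO2 in W = 1549.1 t/h.
H2S in J: m_A = 1868×0.796 + (1−0.246)·(1−0.473)·m_A, so m_A = 1486.9/0.6026 = 2467.3 t/h.
W = (1−0.473)×2467.3 + 1549.1 = 2849.4 t/h.
Recycle H = (1−0.246)×2849.4 = 2148.4 t/h.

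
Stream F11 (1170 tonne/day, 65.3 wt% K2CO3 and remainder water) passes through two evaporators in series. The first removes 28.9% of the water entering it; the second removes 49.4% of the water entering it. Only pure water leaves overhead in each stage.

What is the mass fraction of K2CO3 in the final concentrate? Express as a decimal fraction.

0.8395

water in feed = 1170×0.347 = 405.99 tonne/day.
After stage 1: water left = (1−0.289)×405.99 = 288.66; stream total = 1052.7 tonne/day.
After stage 2: water left = (1−0.494)×288.66 = 146.06; final concentrate = 910.07 tonne/day.
K2CO3 fraction = 764.01/910.07 = 0.8395.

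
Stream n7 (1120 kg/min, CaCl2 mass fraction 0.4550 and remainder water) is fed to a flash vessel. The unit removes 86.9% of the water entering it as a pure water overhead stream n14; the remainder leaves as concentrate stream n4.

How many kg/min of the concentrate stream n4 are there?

water entering = 1120×0.545 = 610.4 kg/min; overhead removed = 0.869×610.4 = 530.44 kg/min.
Concentrate = 1120 − 530.44 = 589.56 kg/min.

589.6 kg/min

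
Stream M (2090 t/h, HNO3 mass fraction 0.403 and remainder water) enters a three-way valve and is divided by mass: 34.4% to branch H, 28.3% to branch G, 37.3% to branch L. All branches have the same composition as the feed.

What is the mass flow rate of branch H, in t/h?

719 t/h

Branch H flow = 0.344×2090 = 718.96 t/h.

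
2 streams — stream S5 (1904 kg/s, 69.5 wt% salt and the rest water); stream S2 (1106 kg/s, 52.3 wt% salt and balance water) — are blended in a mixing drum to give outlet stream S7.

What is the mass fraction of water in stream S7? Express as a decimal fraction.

0.368

Total flow out = 1904 + 1106 = 3010 kg/s.
water in = 1904×0.305 + 1106×0.477 = 1108.3 kg/s.
water mass fraction in S7 = 1108.3/3010 = 0.368.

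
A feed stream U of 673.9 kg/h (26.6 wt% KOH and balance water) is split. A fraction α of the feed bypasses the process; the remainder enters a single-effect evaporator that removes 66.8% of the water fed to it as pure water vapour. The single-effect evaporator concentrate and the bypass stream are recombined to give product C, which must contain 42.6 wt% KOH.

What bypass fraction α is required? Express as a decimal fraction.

All 673.9×0.266 = 179.26 kg/h of KOH reaches C, so C = 179.26/0.426 = 420.79 kg/h and vapour = 253.11 kg/h.
The evaporator receives (1−α)·673.9 of feed at 0.734 water and removes 0.668 of that water:
0.668×0.734×(1−α)×673.9 = 253.11
(1−α) = 253.11/330.42 = 0.7660;  α = 0.2340.

0.234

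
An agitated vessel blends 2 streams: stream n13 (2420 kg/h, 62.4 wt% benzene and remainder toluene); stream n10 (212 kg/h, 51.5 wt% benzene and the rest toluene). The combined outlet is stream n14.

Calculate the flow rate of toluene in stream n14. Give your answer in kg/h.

1013 kg/h

toluene out = toluene in = 2420×0.376 + 212×0.485 = 1012.7 kg/h.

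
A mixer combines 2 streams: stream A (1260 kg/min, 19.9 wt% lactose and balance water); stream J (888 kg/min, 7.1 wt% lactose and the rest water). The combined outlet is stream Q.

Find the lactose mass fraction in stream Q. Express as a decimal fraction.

Total flow out = 1260 + 888 = 2148 kg/min.
lactose in = 1260×0.199 + 888×0.071 = 313.79 kg/min.
lactose mass fraction in Q = 313.79/2148 = 0.146.

0.146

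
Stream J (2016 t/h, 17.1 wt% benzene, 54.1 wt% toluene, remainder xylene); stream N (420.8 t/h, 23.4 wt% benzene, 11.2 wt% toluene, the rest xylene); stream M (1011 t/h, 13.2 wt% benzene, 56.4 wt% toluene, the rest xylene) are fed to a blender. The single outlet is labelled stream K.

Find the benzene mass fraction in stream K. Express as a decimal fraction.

0.167

Total flow out = 2016 + 420.8 + 1011 = 3447.8 t/h.
benzene in = 2016×0.171 + 420.8×0.234 + 1011×0.132 = 576.66 t/h.
benzene mass fraction in K = 576.66/3447.8 = 0.167.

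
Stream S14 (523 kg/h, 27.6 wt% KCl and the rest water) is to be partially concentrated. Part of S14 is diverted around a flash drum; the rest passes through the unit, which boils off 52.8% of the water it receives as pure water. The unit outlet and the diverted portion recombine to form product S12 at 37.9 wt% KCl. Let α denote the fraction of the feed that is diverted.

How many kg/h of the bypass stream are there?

151.2 kg/h

All 523×0.276 = 144.35 kg/h of KCl reaches S12, so S12 = 144.35/0.379 = 380.87 kg/h and vapour = 142.13 kg/h.
The evaporator receives (1−α)·523 of feed at 0.724 water and removes 0.528 of that water:
0.528×0.724×(1−α)×523 = 142.13
(1−α) = 142.13/199.93 = 0.7109;  α = 0.2891.
Bypass flow = 0.2891×523 = 151.18 kg/h.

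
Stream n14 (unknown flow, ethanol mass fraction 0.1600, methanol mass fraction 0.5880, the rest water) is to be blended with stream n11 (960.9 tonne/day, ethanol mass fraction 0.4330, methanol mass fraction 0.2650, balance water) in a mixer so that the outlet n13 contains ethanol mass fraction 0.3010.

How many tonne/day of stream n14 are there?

Let n14 be the unknown flow. Total out = 960.9 + n14.
ethanol balance: 416.07 + 0.160·n14 = 0.301·(960.9 + n14)
(0.160 − 0.301)·n14 = 0.301×960.9 − 416.07 = -126.84
n14 = -126.84 / -0.141 = 899.57 tonne/day

899.6 tonne/day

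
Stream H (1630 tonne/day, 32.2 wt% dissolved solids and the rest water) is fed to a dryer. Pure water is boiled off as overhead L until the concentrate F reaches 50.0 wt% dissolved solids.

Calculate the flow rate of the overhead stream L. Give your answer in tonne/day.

580.3 tonne/day

dissolved solids is conserved: 1630×0.322 = 524.86 tonne/day all reports to the concentrate.
Concentrate = 524.86/(target fraction) = 1049.7 tonne/day.
Overhead = 1630 − 1049.7 = 580.28 tonne/day.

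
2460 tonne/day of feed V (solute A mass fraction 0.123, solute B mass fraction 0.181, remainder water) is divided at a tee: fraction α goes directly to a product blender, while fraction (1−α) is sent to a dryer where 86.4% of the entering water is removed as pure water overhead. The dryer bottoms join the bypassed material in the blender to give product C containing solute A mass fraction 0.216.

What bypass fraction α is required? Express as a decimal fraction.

0.284

All 2460×0.123 = 302.58 tonne/day of solute A reaches C, so C = 302.58/0.216 = 1400.8 tonne/day and vapour = 1059.2 tonne/day.
The evaporator receives (1−α)·2460 of feed at 0.696 water and removes 0.864 of that water:
0.864×0.696×(1−α)×2460 = 1059.2
(1−α) = 1059.2/1479.3 = 0.7160;  α = 0.2840.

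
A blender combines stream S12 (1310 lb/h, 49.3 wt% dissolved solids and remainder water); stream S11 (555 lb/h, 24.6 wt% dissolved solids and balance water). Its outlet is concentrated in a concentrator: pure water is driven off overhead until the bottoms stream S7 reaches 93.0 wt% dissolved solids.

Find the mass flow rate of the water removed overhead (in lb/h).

1024 lb/h

dissolved solids entering = 1310×0.493 + 555×0.246 = 782.36 lb/h.
All dissolved solids reports to S7, so S7 = 782.36/0.930 = 841.25 lb/h.
Total feed = 1865 lb/h; overhead = 1865 − 841.25 = 1023.8 lb/h.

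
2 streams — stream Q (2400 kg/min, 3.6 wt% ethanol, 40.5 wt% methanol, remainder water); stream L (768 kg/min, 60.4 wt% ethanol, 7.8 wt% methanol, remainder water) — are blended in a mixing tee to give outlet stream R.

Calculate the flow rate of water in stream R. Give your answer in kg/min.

water out = water in = 2400×0.559 + 768×0.318 = 1585.8 kg/min.

1586 kg/min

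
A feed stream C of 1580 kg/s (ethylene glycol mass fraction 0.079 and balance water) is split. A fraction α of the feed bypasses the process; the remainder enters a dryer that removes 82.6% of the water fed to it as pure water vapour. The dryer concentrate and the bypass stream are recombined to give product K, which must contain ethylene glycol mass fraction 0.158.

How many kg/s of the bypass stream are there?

All 1580×0.079 = 124.82 kg/s of ethylene glycol reaches K, so K = 124.82/0.158 = 790 kg/s and vapour = 790 kg/s.
The evaporator receives (1−α)·1580 of feed at 0.921 water and removes 0.826 of that water:
0.826×0.921×(1−α)×1580 = 790
(1−α) = 790/1202 = 0.6572;  α = 0.3428.
Bypass flow = 0.3428×1580 = 541.55 kg/s.

541.5 kg/s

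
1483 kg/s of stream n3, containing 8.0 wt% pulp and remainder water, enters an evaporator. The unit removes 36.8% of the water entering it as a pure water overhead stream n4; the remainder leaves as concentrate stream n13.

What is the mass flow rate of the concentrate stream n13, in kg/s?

980.9 kg/s

water entering = 1483×0.920 = 1364.4 kg/s; overhead removed = 0.368×1364.4 = 502.08 kg/s.
Concentrate = 1483 − 502.08 = 980.92 kg/s.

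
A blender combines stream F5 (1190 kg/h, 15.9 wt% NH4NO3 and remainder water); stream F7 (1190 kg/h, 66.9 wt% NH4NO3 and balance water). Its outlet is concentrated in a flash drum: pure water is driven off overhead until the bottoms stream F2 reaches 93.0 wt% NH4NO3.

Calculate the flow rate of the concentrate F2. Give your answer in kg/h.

NH4NO3 entering = 1190×0.159 + 1190×0.669 = 985.32 kg/h.
All NH4NO3 reports to F2, so F2 = 985.32/0.930 = 1059.5 kg/h.

1059 kg/h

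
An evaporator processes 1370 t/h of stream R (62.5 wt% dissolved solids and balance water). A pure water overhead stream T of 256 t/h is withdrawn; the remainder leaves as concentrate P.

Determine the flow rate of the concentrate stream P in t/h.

1114 t/h

Concentrate = 1370 − 256 = 1114 t/h.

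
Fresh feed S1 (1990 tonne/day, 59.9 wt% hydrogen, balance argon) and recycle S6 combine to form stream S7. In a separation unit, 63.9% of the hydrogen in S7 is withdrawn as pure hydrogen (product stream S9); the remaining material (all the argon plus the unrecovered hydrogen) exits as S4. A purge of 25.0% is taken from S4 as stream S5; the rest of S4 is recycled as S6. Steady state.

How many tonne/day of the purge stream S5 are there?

argon enters only via S1 and leaves only via the purge: 1990×0.401 = 0.250×(argon in S4), and the separation unit passes all argon, so argon in S7 = argon in S4 = 3192 tonne/day.
hydrogen in S7: m_A = 1990×0.599 + (1−0.250)·(1−0.639)·m_A, so m_A = 1192/0.7292 = 1634.6 tonne/day.
S4 = (1−0.639)×1634.6 + 3192 = 3782 tonne/day.
Purge S5 = 0.250×3782 = 945.51 tonne/day.

945.5 tonne/day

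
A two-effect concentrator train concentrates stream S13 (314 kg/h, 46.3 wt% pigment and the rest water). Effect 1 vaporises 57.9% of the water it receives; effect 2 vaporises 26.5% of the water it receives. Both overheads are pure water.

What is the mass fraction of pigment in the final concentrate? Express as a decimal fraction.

0.7359

water in feed = 314×0.537 = 168.62 kg/h.
After stage 1: water left = (1−0.579)×168.62 = 70.988; stream total = 216.37 kg/h.
After stage 2: water left = (1−0.265)×70.988 = 52.176; final concentrate = 197.56 kg/h.
pigment fraction = 145.38/197.56 = 0.7359.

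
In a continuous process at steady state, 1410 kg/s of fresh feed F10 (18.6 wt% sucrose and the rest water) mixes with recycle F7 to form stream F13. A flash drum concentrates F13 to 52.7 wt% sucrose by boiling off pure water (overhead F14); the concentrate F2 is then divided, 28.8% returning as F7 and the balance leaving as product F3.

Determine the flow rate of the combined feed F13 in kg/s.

Overall sucrose balance (none leaves overhead): sucrose in fresh feed = sucrose in product, i.e. 1410×0.186 = (1−0.288)·F2·0.527.
F2 = 262.26/(0.527×0.712) = 698.94 kg/s.
Recycle F7 = 0.288×698.94 = 201.3 kg/s.
Combined feed F13 = 1410 + 201.3 = 1611.3 kg/s.

1611 kg/s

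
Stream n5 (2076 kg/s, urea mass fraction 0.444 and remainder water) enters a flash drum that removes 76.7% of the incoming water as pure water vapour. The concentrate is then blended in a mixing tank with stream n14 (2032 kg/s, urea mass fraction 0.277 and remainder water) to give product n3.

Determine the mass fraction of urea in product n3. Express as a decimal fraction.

Vapour removed = 0.767×0.556×2076 = 885.31 kg/s; concentrate = 1190.7 kg/s.
urea reaching the mixer = 921.74 (from concentrate) + 2032×0.277 = 1484.6 kg/s.
Product flow = 1190.7 + 2032 = 3222.7 kg/s; urea fraction = 0.461.

0.461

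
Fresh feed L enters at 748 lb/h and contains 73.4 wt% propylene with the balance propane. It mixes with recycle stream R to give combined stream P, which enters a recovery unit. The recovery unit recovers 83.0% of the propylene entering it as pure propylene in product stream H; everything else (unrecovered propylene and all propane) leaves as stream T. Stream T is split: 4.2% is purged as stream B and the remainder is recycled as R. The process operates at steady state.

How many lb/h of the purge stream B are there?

propane enters only via L and leaves only via the purge: 748×0.266 = 0.042×(propane in T), and the recovery unit passes all propane, so propane in P = propane in T = 4737.3 lb/h.
propylene in P: m_A = 748×0.734 + (1−0.042)·(1−0.830)·m_A, so m_A = 549.03/0.8371 = 655.84 lb/h.
T = (1−0.830)×655.84 + 4737.3 = 4848.8 lb/h.
Purge B = 0.042×4848.8 = 203.65 lb/h.

203.7 lb/h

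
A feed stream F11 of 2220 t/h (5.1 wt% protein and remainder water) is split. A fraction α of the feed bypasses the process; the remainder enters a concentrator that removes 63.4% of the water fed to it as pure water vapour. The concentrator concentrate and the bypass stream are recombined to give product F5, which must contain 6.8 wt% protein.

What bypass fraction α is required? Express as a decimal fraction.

0.584

All 2220×0.051 = 113.22 t/h of protein reaches F5, so F5 = 113.22/0.068 = 1665 t/h and vapour = 555 t/h.
The evaporator receives (1−α)·2220 of feed at 0.949 water and removes 0.634 of that water:
0.634×0.949×(1−α)×2220 = 555
(1−α) = 555/1335.7 = 0.4155;  α = 0.5845.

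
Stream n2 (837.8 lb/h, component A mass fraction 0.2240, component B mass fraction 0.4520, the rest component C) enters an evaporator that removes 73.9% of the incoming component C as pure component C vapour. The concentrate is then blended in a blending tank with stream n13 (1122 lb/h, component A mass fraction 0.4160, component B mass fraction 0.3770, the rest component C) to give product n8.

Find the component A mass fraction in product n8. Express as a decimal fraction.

0.3720

Vapour removed = 0.739×0.324×837.8 = 200.6 lb/h; concentrate = 637.2 lb/h.
component A reaching the mixer = 187.67 (from concentrate) + 1122×0.416 = 654.42 lb/h.
Product flow = 637.2 + 1122 = 1759.2 lb/h; component A fraction = 0.3720.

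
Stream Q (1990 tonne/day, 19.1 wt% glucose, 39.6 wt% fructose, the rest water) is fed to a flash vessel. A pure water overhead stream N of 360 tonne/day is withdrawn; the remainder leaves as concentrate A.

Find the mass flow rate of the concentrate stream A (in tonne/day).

1630 tonne/day

Concentrate = 1990 − 360 = 1630 tonne/day.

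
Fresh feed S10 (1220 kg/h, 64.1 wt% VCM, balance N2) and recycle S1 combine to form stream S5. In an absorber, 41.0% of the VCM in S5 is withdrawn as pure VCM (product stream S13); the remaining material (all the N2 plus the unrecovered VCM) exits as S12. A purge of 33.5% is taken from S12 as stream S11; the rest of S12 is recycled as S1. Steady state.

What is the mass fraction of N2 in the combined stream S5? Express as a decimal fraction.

N2 enters only via S10 and leaves only via the purge: 1220×0.359 = 0.335×(N2 in S12), and the absorber passes all N2, so N2 in S5 = N2 in S12 = 1307.4 kg/h.
VCM in S5: m_A = 1220×0.641 + (1−0.335)·(1−0.410)·m_A, so m_A = 782.02/0.6076 = 1287 kg/h.
S5 = 1287 + 1307.4 = 2594.4 kg/h.
N2 fraction in S5 = 1307.4/2594.4 = 0.504.

0.504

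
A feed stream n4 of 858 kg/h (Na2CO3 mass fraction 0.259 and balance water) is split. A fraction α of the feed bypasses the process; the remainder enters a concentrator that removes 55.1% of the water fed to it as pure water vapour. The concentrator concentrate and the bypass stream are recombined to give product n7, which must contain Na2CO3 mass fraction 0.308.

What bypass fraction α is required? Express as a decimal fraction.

All 858×0.259 = 222.22 kg/h of Na2CO3 reaches n7, so n7 = 222.22/0.308 = 721.5 kg/h and vapour = 136.5 kg/h.
The evaporator receives (1−α)·858 of feed at 0.741 water and removes 0.551 of that water:
0.551×0.741×(1−α)×858 = 136.5
(1−α) = 136.5/350.31 = 0.3897;  α = 0.6103.

0.610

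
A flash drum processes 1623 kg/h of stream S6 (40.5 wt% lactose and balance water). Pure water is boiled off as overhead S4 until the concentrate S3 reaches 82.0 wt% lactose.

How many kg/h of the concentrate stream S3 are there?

801.6 kg/h

lactose is conserved: 1623×0.405 = 657.32 kg/h all reports to the concentrate.
Concentrate = 657.32/(target fraction) = 801.6 kg/h.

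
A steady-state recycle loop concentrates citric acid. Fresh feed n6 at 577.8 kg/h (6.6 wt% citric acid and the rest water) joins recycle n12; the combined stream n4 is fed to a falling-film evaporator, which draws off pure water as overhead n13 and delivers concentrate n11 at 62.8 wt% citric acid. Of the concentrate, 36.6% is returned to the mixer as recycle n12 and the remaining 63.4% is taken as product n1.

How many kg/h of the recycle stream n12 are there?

35.06 kg/h

Overall citric acid balance (none leaves overhead): citric acid in fresh feed = citric acid in product, i.e. 577.8×0.066 = (1−0.366)·n11·0.628.
n11 = 38.135/(0.628×0.634) = 95.78 kg/h.
Recycle n12 = 0.366×95.78 = 35.055 kg/h.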